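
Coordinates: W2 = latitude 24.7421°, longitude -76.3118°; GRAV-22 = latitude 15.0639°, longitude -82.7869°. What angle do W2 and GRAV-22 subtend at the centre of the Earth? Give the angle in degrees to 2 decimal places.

11.43°

Δφ = -9.6782°,  Δλ = -6.4751°
a = sin²(Δφ/2) + cos φ₁ cos φ₂ sin²(Δλ/2) = 0.009913
c = 2·arcsin(√a) = 0.199463 rad = 11.4284°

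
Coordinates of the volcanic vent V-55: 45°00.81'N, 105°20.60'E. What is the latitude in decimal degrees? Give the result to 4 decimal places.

45° + 0.81′/60 = 45 + 0.01350 = 45.0135°

45.0135°N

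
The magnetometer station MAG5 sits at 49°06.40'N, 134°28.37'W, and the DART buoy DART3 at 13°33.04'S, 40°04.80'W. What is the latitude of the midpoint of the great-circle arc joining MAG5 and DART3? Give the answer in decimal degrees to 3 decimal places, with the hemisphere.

24.785°N

MAG5: φ = +49.10667°, λ = -134.47283°
DART3: φ = -13.55067°, λ = -40.08000°
Bx = cos φ₂ cos Δλ = -0.074462,  By = cos φ₂ sin Δλ = 0.969307
φₘ = atan2(sin φ₁ + sin φ₂, √((cos φ₁ + Bx)² + By²)) = 24.78491°
λₘ = λ₁ + atan2(By, cos φ₁ + Bx) = -75.37598°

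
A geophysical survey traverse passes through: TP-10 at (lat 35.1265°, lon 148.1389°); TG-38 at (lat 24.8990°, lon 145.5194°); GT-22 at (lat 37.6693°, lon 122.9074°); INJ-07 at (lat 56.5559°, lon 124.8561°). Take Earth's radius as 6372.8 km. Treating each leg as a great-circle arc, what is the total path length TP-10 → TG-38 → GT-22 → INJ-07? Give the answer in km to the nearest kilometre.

TP-10→TG-38: c = 0.182818 rad, d = 1165.06 km
TG-38→GT-22: c = 0.402530 rad, d = 2565.24 km
GT-22→INJ-07: c = 0.330412 rad, d = 2105.65 km
Total = 1165.06 + 2565.24 + 2105.65 = 5835.95 km

5836 km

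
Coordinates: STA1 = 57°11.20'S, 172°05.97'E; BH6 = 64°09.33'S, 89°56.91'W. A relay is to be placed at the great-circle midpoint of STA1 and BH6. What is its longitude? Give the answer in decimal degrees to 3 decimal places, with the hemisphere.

146.025°W

STA1: φ = -57.18667°, λ = +172.09950°
BH6: φ = -64.15550°, λ = -89.94850°
Bx = cos φ₂ cos Δλ = -0.060308,  By = cos φ₂ sin Δλ = 0.431738
φₘ = atan2(sin φ₁ + sin φ₂, √((cos φ₁ + Bx)² + By²)) = -69.61361°
λₘ = λ₁ + atan2(By, cos φ₁ + Bx) = -146.02507°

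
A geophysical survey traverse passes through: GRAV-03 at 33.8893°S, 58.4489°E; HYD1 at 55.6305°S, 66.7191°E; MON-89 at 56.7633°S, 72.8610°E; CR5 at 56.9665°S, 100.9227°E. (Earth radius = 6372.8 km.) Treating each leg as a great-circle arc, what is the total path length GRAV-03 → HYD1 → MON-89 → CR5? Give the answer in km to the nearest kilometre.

4595 km

GRAV-03→HYD1: c = 0.392402 rad, d = 2500.70 km
HYD1→MON-89: c = 0.062804 rad, d = 400.24 km
MON-89→CR5: c = 0.265852 rad, d = 1694.22 km
Total = 2500.70 + 400.24 + 1694.22 = 4595.16 km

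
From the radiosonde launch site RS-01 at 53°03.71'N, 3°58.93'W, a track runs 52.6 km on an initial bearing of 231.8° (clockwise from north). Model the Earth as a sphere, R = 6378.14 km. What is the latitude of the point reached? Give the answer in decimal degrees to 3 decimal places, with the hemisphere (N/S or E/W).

RS-01: φ = +53.06183°, λ = -3.98217°
δ = d/R = 52.6/6378.14 = 0.008247 rad
φ₂ = arcsin(sin φ₁ cos δ + cos φ₁ sin δ cos θ)
   = arcsin(0.79928·0.99997 + 0.60095·0.00825·-0.61841) = 52.76804°
λ₂ = λ₁ + atan2(sin θ sin δ cos φ₁, cos δ − sin φ₁ sin φ₂) = -4.59589°

52.768°N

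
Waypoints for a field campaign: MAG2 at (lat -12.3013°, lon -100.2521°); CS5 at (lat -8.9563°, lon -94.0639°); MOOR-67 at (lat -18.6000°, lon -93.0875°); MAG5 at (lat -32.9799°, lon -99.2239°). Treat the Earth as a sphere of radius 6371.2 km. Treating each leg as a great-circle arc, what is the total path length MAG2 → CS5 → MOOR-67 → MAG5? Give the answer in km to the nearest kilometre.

MAG2→CS5: c = 0.121130 rad, d = 771.75 km
CS5→MOOR-67: c = 0.169124 rad, d = 1077.52 km
MOOR-67→MAG5: c = 0.268707 rad, d = 1711.99 km
Total = 771.75 + 1077.52 + 1711.99 = 3561.26 km

3561 km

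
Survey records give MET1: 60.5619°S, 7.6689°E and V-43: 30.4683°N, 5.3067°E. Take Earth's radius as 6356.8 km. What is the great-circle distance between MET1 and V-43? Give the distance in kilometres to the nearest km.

Δφ = 91.0302°,  Δλ = -2.3622°
a = sin²(Δφ/2) + cos φ₁ cos φ₂ sin²(Δλ/2) = 0.509170
c = 2·arcsin(√a) = 1.589137 rad = 91.0508°
d = R·c = 6356.8 × 1.589137 = 10101.8 km

10102 km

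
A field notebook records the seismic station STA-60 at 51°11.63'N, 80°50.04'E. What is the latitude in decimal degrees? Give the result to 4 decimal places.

51.1938°N

51° + 11.63′/60 = 51 + 0.19383 = 51.1938°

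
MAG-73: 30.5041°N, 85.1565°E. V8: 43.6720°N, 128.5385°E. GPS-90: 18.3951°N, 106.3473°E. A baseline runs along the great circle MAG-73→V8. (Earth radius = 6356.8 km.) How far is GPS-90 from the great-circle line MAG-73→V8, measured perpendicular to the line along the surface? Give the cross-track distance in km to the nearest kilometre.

2184 km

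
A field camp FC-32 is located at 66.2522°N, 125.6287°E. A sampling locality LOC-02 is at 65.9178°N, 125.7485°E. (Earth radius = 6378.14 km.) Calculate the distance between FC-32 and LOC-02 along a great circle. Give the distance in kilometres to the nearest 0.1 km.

37.6 km

Δφ = -0.3344°,  Δλ = 0.1198°
a = sin²(Δφ/2) + cos φ₁ cos φ₂ sin²(Δλ/2) = 0.000009
c = 2·arcsin(√a) = 0.005898 rad = 0.3379°
d = R·c = 6378.14 × 0.005898 = 37.6 km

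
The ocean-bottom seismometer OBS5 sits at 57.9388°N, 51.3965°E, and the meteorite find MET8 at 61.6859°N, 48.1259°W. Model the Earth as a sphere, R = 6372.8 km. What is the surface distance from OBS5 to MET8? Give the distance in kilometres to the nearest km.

5029 km

Δφ = 3.7471°,  Δλ = -99.5224°
a = sin²(Δφ/2) + cos φ₁ cos φ₂ sin²(Δλ/2) = 0.147781
c = 2·arcsin(√a) = 0.789165 rad = 45.2159°
d = R·c = 6372.8 × 0.789165 = 5029.2 km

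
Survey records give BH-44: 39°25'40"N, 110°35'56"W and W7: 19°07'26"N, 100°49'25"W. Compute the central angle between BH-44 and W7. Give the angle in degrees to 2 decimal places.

21.99°

BH-44: φ = +39.42778°, λ = -110.59889°
W7: φ = +19.12389°, λ = -100.82361°
Δφ = -20.3039°,  Δλ = 9.7753°
a = sin²(Δφ/2) + cos φ₁ cos φ₂ sin²(Δλ/2) = 0.036365
c = 2·arcsin(√a) = 0.383743 rad = 21.9869°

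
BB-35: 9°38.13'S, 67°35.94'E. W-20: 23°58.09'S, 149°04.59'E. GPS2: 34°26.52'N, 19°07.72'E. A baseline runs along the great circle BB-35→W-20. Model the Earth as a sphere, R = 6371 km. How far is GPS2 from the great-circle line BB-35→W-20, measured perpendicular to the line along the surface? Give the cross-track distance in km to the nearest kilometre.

BB-35: φ = -9.63550°, λ = +67.59900°
W-20: φ = -23.96817°, λ = +149.07650°
GPS2: φ = +34.44200°, λ = +19.12867°
δ₁₃ = central angle BB-35→GPS2 = 1.110289 rad  (haversine)
θ₁₃ = bearing BB-35→GPS2 = 316.435°,  θ₁₂ = bearing BB-35→W-20 = 112.690°
dₓₜ = R·arcsin(sin δ₁₃ · sin(θ₁₃ − θ₁₂)) = 6371·arcsin(0.89583·sin(203.745°)) = -2351.184 km
|dₓₜ| = 2351.184 km

2351 km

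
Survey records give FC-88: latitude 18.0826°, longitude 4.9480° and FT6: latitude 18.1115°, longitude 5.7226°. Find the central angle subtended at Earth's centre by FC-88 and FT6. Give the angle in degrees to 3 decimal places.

0.737°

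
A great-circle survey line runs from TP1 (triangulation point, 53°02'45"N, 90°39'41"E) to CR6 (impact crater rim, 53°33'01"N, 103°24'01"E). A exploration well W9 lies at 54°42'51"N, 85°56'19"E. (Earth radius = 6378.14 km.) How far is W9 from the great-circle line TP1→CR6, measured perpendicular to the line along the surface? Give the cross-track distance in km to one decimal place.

240.3 km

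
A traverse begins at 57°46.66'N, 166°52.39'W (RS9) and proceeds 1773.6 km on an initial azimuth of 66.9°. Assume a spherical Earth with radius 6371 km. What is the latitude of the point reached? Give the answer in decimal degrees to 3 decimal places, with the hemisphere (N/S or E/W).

60.564°N

RS9: φ = +57.77767°, λ = -166.87317°
δ = d/R = 1773.6/6371 = 0.278386 rad
φ₂ = arcsin(sin φ₁ cos δ + cos φ₁ sin δ cos θ)
   = arcsin(0.84599·0.96150 + 0.53321·0.27480·0.39234) = 60.56377°
λ₂ = λ₁ + atan2(sin θ sin δ cos φ₁, cos δ − sin φ₁ sin φ₂) = -135.92031°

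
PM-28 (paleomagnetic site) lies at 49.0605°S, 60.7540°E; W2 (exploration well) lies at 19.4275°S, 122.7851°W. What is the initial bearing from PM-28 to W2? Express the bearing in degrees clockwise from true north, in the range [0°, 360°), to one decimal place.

Δλ = 176.4609°
y = sin Δλ · cos φ₂ = 0.058215
x = cos φ₁ sin φ₂ − sin φ₁ cos φ₂ cos Δλ = -0.928982
θ = atan2(y, x) = 176.4142° → 176.4142° (mod 360°)

176.4°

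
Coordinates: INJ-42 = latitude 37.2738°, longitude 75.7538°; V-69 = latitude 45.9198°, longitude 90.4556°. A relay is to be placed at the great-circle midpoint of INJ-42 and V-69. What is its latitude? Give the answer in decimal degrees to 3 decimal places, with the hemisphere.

Bx = cos φ₂ cos Δλ = 0.672888,  By = cos φ₂ sin Δλ = 0.176552
φₘ = atan2(sin φ₁ + sin φ₂, √((cos φ₁ + Bx)² + By²)) = 41.83060°
λₘ = λ₁ + atan2(By, cos φ₁ + Bx) = 82.60868°

41.831°N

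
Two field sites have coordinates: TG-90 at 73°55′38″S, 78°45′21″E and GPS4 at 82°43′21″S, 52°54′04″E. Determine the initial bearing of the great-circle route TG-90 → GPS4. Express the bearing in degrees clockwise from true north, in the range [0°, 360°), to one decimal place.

TG-90: φ = -73.92722°, λ = +78.75583°
GPS4: φ = -82.72250°, λ = +52.90111°
Δλ = -25.8547°
y = sin Δλ · cos φ₂ = -0.055242
x = cos φ₁ sin φ₂ − sin φ₁ cos φ₂ cos Δλ = -0.165089
θ = atan2(y, x) = -161.4988° → 198.5012° (mod 360°)

198.5°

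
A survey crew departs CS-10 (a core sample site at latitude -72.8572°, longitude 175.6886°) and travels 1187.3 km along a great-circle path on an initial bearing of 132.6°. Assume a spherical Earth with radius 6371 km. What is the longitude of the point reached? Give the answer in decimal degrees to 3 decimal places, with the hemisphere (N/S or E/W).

δ = d/R = 1187.3/6371 = 0.186360 rad
φ₂ = arcsin(sin φ₁ cos δ + cos φ₁ sin δ cos θ)
   = arcsin(-0.95557·0.98269 + 0.29475·0.18528·-0.67688) = -77.42023°
λ₂ = λ₁ + atan2(sin θ sin δ cos φ₁, cos δ − sin φ₁ sin φ₂) = -145.54075°

145.541°W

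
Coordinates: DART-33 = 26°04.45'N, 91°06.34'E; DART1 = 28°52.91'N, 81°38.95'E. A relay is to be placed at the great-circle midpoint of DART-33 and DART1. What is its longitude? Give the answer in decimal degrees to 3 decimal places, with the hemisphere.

86.438°E

DART-33: φ = +26.07417°, λ = +91.10567°
DART1: φ = +28.88183°, λ = +81.64917°
Bx = cos φ₂ cos Δλ = 0.863719,  By = cos φ₂ sin Δλ = -0.143863
φₘ = atan2(sin φ₁ + sin φ₂, √((cos φ₁ + Bx)² + By²)) = 27.55802°
λₘ = λ₁ + atan2(By, cos φ₁ + Bx) = 86.43782°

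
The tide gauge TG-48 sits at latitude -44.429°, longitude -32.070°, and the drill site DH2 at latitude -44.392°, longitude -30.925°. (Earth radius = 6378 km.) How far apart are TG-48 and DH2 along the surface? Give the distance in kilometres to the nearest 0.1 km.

Δφ = 0.0370°,  Δλ = 1.1450°
a = sin²(Δφ/2) + cos φ₁ cos φ₂ sin²(Δλ/2) = 0.000051
c = 2·arcsin(√a) = 0.014290 rad = 0.8188°
d = R·c = 6378 × 0.014290 = 91.1 km

91.1 km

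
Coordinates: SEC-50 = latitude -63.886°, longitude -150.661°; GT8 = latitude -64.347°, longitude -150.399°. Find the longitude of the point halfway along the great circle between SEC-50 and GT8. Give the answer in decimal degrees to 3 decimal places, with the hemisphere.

150.531°W

Bx = cos φ₂ cos Δλ = 0.432915,  By = cos φ₂ sin Δλ = 0.001980
φₘ = atan2(sin φ₁ + sin φ₂, √((cos φ₁ + Bx)² + By²)) = -64.11656°
λₘ = λ₁ + atan2(By, cos φ₁ + Bx) = -150.53109°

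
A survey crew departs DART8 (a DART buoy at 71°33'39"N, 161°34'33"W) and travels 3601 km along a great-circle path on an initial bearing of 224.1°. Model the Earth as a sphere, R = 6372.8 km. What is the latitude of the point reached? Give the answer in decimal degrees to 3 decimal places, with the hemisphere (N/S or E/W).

DART8: φ = +71.56083°, λ = -161.57583°
δ = d/R = 3601/6372.8 = 0.565058 rad
φ₂ = arcsin(sin φ₁ cos δ + cos φ₁ sin δ cos θ)
   = arcsin(0.94866·0.84456 + 0.31630·0.53546·-0.71813) = 42.81019°
λ₂ = λ₁ + atan2(sin θ sin δ cos φ₁, cos δ − sin φ₁ sin φ₂) = 167.89679°

42.810°N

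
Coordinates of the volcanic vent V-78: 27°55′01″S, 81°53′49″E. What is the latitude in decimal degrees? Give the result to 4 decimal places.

27° + 55′/60 + 1″/3600 = 27 + 0.91667 + 0.00028 = 27.9169°

27.9169°S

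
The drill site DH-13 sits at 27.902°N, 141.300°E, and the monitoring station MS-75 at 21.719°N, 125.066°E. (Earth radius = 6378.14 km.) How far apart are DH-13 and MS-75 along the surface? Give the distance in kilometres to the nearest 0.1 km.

1776.8 km

Δφ = -6.1830°,  Δλ = -16.2340°
a = sin²(Δφ/2) + cos φ₁ cos φ₂ sin²(Δλ/2) = 0.019276
c = 2·arcsin(√a) = 0.278578 rad = 15.9613°
d = R·c = 6378.14 × 0.278578 = 1776.8 km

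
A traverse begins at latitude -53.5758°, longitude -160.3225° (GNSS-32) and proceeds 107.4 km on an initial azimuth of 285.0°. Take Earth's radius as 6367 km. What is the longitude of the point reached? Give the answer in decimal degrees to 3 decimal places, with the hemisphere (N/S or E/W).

161.885°W

δ = d/R = 107.4/6367 = 0.016868 rad
φ₂ = arcsin(sin φ₁ cos δ + cos φ₁ sin δ cos θ)
   = arcsin(-0.80464·0.99986 + 0.59376·0.01687·0.25882) = -53.31542°
λ₂ = λ₁ + atan2(sin θ sin δ cos φ₁, cos δ − sin φ₁ sin φ₂) = -161.88528°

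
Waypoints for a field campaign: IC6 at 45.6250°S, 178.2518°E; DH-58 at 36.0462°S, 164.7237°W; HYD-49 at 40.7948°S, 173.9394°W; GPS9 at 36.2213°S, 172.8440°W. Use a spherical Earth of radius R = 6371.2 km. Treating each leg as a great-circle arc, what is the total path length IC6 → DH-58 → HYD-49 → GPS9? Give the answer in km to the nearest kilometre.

3256 km

IC6→DH-58: c = 0.279189 rad, d = 1778.77 km
DH-58→HYD-49: c = 0.150697 rad, d = 960.12 km
HYD-49→GPS9: c = 0.081210 rad, d = 517.41 km
Total = 1778.77 + 960.12 + 517.41 = 3256.30 km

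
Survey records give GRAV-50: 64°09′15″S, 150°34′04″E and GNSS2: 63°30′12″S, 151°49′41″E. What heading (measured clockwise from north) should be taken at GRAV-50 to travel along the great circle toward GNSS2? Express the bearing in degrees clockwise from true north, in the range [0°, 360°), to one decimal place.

GRAV-50: φ = -64.15417°, λ = +150.56778°
GNSS2: φ = -63.50333°, λ = +151.82806°
Δλ = 1.2603°
y = sin Δλ · cos φ₂ = 0.009813
x = cos φ₁ sin φ₂ − sin φ₁ cos φ₂ cos Δλ = 0.011262
θ = atan2(y, x) = 41.0663° → 41.0663° (mod 360°)

41.1°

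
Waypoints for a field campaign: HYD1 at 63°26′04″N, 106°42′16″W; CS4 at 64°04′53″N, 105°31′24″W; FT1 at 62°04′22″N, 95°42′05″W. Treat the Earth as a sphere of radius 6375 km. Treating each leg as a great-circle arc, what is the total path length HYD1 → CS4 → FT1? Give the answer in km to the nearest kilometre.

HYD1: φ = +63.43444°, λ = -106.70444°
CS4: φ = +64.08139°, λ = -105.52333°
FT1: φ = +62.07278°, λ = -95.70139°
HYD1→CS4: c = 0.014511 rad, d = 92.51 km
CS4→FT1: c = 0.085055 rad, d = 542.22 km
Total = 92.51 + 542.22 = 634.73 km

635 km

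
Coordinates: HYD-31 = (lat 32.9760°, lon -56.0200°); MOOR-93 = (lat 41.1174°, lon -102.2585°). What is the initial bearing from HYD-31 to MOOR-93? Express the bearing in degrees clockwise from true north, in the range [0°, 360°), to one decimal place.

Δλ = -46.2385°
y = sin Δλ · cos φ₂ = -0.544098
x = cos φ₁ sin φ₂ − sin φ₁ cos φ₂ cos Δλ = 0.268051
θ = atan2(y, x) = -63.7727° → 296.2273° (mod 360°)

296.2°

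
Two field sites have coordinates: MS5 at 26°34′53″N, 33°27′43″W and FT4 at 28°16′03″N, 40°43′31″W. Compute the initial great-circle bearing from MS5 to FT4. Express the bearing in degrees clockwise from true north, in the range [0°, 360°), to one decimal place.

MS5: φ = +26.58139°, λ = -33.46194°
FT4: φ = +28.26750°, λ = -40.72528°
Δλ = -7.2633°
y = sin Δλ · cos φ₂ = -0.111353
x = cos φ₁ sin φ₂ − sin φ₁ cos φ₂ cos Δλ = 0.032586
θ = atan2(y, x) = -73.6883° → 286.3117° (mod 360°)

286.3°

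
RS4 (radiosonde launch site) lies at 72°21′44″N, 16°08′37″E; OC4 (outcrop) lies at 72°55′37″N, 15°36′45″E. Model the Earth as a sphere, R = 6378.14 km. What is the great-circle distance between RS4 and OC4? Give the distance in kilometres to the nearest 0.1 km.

RS4: φ = +72.36222°, λ = +16.14361°
OC4: φ = +72.92694°, λ = +15.61250°
Δφ = 0.5647°,  Δλ = -0.5311°
a = sin²(Δφ/2) + cos φ₁ cos φ₂ sin²(Δλ/2) = 0.000026
c = 2·arcsin(√a) = 0.010237 rad = 0.5865°
d = R·c = 6378.14 × 0.010237 = 65.3 km

65.3 km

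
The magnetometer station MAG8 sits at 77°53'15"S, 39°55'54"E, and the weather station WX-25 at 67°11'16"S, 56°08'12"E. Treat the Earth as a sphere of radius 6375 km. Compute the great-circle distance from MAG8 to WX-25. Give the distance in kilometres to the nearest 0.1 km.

1296.8 km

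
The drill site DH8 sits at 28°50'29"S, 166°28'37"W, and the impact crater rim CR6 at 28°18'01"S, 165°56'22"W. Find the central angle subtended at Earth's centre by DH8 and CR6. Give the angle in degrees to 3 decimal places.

0.718°

DH8: φ = -28.84139°, λ = -166.47694°
CR6: φ = -28.30028°, λ = -165.93944°
Δφ = 0.5411°,  Δλ = 0.5375°
a = sin²(Δφ/2) + cos φ₁ cos φ₂ sin²(Δλ/2) = 0.000039
c = 2·arcsin(√a) = 0.012533 rad = 0.7181°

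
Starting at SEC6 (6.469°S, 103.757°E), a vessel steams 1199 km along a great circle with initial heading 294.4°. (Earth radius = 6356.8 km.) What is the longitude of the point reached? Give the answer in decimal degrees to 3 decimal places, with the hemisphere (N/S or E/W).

δ = d/R = 1199/6356.8 = 0.188617 rad
φ₂ = arcsin(sin φ₁ cos δ + cos φ₁ sin δ cos θ)
   = arcsin(-0.11267·0.98226 + 0.99363·0.18750·0.41310) = -1.93142°
λ₂ = λ₁ + atan2(sin θ sin δ cos φ₁, cos δ − sin φ₁ sin φ₂) = 93.91971°

93.920°E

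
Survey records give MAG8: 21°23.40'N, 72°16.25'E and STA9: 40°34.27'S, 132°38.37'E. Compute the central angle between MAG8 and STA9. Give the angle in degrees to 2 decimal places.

83.54°

MAG8: φ = +21.39000°, λ = +72.27083°
STA9: φ = -40.57117°, λ = +132.63950°
Δφ = -61.9612°,  Δλ = 60.3687°
a = sin²(Δφ/2) + cos φ₁ cos φ₂ sin²(Δλ/2) = 0.443759
c = 2·arcsin(√a) = 1.458075 rad = 83.5415°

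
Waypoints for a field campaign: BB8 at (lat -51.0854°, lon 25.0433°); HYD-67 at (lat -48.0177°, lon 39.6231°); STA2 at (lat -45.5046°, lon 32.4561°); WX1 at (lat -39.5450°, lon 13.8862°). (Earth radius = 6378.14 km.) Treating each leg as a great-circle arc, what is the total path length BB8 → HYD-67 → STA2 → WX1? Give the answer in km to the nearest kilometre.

3375 km

BB8→HYD-67: c = 0.173211 rad, d = 1104.76 km
HYD-67→STA2: c = 0.096210 rad, d = 613.64 km
STA2→WX1: c = 0.259737 rad, d = 1656.64 km
Total = 1104.76 + 613.64 + 1656.64 = 3375.05 km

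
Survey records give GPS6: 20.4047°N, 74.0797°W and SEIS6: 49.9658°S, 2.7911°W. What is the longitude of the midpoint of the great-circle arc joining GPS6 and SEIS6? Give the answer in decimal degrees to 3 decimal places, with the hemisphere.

Bx = cos φ₂ cos Δλ = 0.206354,  By = cos φ₂ sin Δλ = 0.609247
φₘ = atan2(sin φ₁ + sin φ₂, √((cos φ₁ + Bx)² + By²)) = -17.83950°
λₘ = λ₁ + atan2(By, cos φ₁ + Bx) = -46.03362°

46.034°W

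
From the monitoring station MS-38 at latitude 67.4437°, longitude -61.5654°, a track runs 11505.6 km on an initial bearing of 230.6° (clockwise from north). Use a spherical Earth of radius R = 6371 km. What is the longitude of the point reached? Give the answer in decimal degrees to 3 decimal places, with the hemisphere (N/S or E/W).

δ = d/R = 11505.6/6371 = 1.805933 rad
φ₂ = arcsin(sin φ₁ cos δ + cos φ₁ sin δ cos θ)
   = arcsin(0.92350·-0.23298 + 0.38359·0.97248·-0.63473) = -26.86765°
λ₂ = λ₁ + atan2(sin θ sin δ cos φ₁, cos δ − sin φ₁ sin φ₂) = -118.96037°

118.960°W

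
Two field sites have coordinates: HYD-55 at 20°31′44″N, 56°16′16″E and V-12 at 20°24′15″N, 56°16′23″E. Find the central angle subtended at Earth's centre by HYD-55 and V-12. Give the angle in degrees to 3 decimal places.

HYD-55: φ = +20.52889°, λ = +56.27111°
V-12: φ = +20.40417°, λ = +56.27306°
Δφ = -0.1247°,  Δλ = 0.0019°
a = sin²(Δφ/2) + cos φ₁ cos φ₂ sin²(Δλ/2) = 0.000001
c = 2·arcsin(√a) = 0.002177 rad = 0.1247°

0.125°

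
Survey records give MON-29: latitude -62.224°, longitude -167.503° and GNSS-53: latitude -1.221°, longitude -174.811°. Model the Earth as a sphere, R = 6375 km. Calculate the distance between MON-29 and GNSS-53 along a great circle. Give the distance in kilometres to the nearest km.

6815 km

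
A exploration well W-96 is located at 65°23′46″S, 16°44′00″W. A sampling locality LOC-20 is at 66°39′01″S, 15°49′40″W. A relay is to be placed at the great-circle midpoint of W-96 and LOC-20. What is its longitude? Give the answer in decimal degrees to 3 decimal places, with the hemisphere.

16.292°W

W-96: φ = -65.39611°, λ = -16.73333°
LOC-20: φ = -66.65028°, λ = -15.82778°
Bx = cos φ₂ cos Δλ = 0.396293,  By = cos φ₂ sin Δλ = 0.006264
φₘ = atan2(sin φ₁ + sin φ₂, √((cos φ₁ + Bx)² + By²)) = -66.02386°
λₘ = λ₁ + atan2(By, cos φ₁ + Bx) = -16.29170°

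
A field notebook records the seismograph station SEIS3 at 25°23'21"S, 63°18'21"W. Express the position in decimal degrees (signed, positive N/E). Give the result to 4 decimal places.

lat: 25.3892° S → -25.3892°
lon: 63.3058° W → -63.3058°

-25.3892°, -63.3058°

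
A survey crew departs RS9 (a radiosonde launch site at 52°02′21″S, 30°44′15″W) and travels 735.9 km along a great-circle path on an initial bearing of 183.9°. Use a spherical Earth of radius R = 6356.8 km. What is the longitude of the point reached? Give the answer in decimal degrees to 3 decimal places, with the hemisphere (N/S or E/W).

31.603°W

RS9: φ = -52.03917°, λ = -30.73750°
δ = d/R = 735.9/6356.8 = 0.115766 rad
φ₂ = arcsin(sin φ₁ cos δ + cos φ₁ sin δ cos θ)
   = arcsin(-0.78843·0.99331 + 0.61512·0.11551·-0.99768) = -58.65393°
λ₂ = λ₁ + atan2(sin θ sin δ cos φ₁, cos δ − sin φ₁ sin φ₂) = -31.60283°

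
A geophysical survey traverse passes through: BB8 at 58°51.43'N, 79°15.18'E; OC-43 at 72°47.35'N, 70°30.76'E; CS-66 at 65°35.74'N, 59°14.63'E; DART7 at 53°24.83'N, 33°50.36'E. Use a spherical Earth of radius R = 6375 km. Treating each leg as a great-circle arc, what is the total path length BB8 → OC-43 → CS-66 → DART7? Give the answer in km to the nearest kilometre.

4457 km

BB8: φ = +58.85717°, λ = +79.25300°
OC-43: φ = +72.78917°, λ = +70.51267°
CS-66: φ = +65.59567°, λ = +59.24383°
DART7: φ = +53.41383°, λ = +33.83933°
BB8→OC-43: c = 0.250433 rad, d = 1596.51 km
OC-43→CS-66: c = 0.143147 rad, d = 912.56 km
CS-66→DART7: c = 0.305590 rad, d = 1948.14 km
Total = 1596.51 + 912.56 + 1948.14 = 4457.21 km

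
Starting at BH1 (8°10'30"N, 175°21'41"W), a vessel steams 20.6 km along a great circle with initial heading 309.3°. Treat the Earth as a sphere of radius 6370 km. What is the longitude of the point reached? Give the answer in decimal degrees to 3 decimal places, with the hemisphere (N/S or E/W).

BH1: φ = +8.17500°, λ = -175.36139°
δ = d/R = 20.6/6370 = 0.003234 rad
φ₂ = arcsin(sin φ₁ cos δ + cos φ₁ sin δ cos θ)
   = arcsin(0.14220·0.99999 + 0.98984·0.00323·0.63338) = 8.29233°
λ₂ = λ₁ + atan2(sin θ sin δ cos φ₁, cos δ − sin φ₁ sin φ₂) = -175.50629°

175.506°W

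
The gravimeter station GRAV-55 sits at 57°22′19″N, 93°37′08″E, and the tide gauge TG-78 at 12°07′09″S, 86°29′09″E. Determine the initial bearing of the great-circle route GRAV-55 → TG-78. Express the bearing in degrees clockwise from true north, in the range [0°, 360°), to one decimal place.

187.4°

GRAV-55: φ = +57.37194°, λ = +93.61889°
TG-78: φ = -12.11917°, λ = +86.48583°
Δλ = -7.1331°
y = sin Δλ · cos φ₂ = -0.121407
x = cos φ₁ sin φ₂ − sin φ₁ cos φ₂ cos Δλ = -0.930245
θ = atan2(y, x) = -172.5643° → 187.4357° (mod 360°)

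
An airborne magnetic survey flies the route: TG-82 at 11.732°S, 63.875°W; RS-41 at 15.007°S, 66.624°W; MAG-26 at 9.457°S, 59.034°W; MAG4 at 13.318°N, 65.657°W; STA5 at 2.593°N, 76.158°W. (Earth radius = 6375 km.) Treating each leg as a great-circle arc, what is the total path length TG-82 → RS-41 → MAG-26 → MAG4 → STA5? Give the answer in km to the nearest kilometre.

5799 km

TG-82→RS-41: c = 0.073793 rad, d = 470.43 km
RS-41→MAG-26: c = 0.161640 rad, d = 1030.46 km
MAG-26→MAG4: c = 0.413733 rad, d = 2637.55 km
MAG4→STA5: c = 0.260542 rad, d = 1660.95 km
Total = 470.43 + 1030.46 + 2637.55 + 1660.95 = 5799.39 km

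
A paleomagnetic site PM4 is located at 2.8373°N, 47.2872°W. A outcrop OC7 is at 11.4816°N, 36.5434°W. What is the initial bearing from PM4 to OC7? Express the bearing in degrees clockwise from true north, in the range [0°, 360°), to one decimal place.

50.4°

Δλ = 10.7438°
y = sin Δλ · cos φ₂ = 0.182687
x = cos φ₁ sin φ₂ − sin φ₁ cos φ₂ cos Δλ = 0.151150
θ = atan2(y, x) = 50.3966° → 50.3966° (mod 360°)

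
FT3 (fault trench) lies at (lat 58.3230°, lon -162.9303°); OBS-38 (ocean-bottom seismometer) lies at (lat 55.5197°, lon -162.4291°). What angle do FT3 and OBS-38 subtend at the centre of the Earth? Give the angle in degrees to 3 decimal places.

2.817°

Δφ = -2.8033°,  Δλ = 0.5012°
a = sin²(Δφ/2) + cos φ₁ cos φ₂ sin²(Δλ/2) = 0.000604
c = 2·arcsin(√a) = 0.049159 rad = 2.8166°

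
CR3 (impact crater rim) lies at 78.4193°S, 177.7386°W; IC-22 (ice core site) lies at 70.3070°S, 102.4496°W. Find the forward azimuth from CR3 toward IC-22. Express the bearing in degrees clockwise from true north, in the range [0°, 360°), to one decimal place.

107.9°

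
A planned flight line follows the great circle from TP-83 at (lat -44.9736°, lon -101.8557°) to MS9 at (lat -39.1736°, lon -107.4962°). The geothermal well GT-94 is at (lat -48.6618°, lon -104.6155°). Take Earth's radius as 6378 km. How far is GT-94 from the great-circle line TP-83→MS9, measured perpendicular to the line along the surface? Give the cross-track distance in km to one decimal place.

δ₁₃ = central angle TP-83→GT-94 = 0.072308 rad  (haversine)
θ₁₃ = bearing TP-83→GT-94 = 206.117°,  θ₁₂ = bearing TP-83→MS9 = 322.249°
dₓₜ = R·arcsin(sin δ₁₃ · sin(θ₁₃ − θ₁₂)) = 6378·arcsin(0.07224·sin(-116.132°)) = -413.968 km
|dₓₜ| = 413.968 km

414.0 km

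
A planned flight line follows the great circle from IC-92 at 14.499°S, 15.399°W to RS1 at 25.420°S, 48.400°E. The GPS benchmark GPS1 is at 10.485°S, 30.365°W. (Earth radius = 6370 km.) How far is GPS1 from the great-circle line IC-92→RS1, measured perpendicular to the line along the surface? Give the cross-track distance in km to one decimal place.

δ₁₃ = central angle IC-92→GPS1 = 0.264379 rad  (haversine)
θ₁₃ = bearing IC-92→GPS1 = 283.646°,  θ₁₂ = bearing IC-92→RS1 = 111.287°
dₓₜ = R·arcsin(sin δ₁₃ · sin(θ₁₃ − θ₁₂)) = 6370·arcsin(0.26131·sin(172.359°)) = 221.363 km
|dₓₜ| = 221.363 km

221.4 km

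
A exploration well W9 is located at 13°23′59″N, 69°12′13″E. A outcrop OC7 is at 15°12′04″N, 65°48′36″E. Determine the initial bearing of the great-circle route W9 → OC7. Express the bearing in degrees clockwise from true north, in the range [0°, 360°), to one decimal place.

299.1°

W9: φ = +13.39972°, λ = +69.20361°
OC7: φ = +15.20111°, λ = +65.81000°
Δλ = -3.3936°
y = sin Δλ · cos φ₂ = -0.057124
x = cos φ₁ sin φ₂ − sin φ₁ cos φ₂ cos Δλ = 0.031827
θ = atan2(y, x) = -60.8752° → 299.1248° (mod 360°)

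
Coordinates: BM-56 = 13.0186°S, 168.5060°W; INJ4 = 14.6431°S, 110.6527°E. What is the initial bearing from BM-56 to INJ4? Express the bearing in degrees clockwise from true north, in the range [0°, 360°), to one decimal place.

257.5°

Δλ = -80.8413°
y = sin Δλ · cos φ₂ = -0.955185
x = cos φ₁ sin φ₂ − sin φ₁ cos φ₂ cos Δλ = -0.211608
θ = atan2(y, x) = -102.4914° → 257.5086° (mod 360°)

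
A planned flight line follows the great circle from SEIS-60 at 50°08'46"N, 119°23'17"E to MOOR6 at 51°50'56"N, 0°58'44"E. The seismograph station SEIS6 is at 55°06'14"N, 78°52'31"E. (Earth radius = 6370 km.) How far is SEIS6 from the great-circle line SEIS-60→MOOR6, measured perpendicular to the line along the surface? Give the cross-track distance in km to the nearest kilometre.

1176 km

SEIS-60: φ = +50.14611°, λ = +119.38806°
MOOR6: φ = +51.84889°, λ = +0.97889°
SEIS6: φ = +55.10389°, λ = +78.87528°
δ₁₃ = central angle SEIS-60→SEIS6 = 0.431434 rad  (haversine)
θ₁₃ = bearing SEIS-60→SEIS6 = 297.287°,  θ₁₂ = bearing SEIS-60→MOOR6 = 323.323°
dₓₜ = R·arcsin(sin δ₁₃ · sin(θ₁₃ − θ₁₂)) = 6370·arcsin(0.41817·sin(-26.036°)) = -1175.883 km
|dₓₜ| = 1175.883 km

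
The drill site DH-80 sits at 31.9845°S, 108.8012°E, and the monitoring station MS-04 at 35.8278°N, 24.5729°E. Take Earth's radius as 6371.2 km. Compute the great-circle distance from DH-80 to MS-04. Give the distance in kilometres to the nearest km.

11558 km

Δφ = 67.8123°,  Δλ = -84.2283°
a = sin²(Δφ/2) + cos φ₁ cos φ₂ sin²(Δλ/2) = 0.620448
c = 2·arcsin(√a) = 1.814086 rad = 103.9395°
d = R·c = 6371.2 × 1.814086 = 11557.9 km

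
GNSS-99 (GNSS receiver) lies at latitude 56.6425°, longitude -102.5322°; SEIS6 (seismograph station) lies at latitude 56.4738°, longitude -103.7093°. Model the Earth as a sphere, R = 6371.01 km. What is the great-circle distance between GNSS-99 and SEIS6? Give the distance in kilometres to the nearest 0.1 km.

Δφ = -0.1687°,  Δλ = -1.1771°
a = sin²(Δφ/2) + cos φ₁ cos φ₂ sin²(Δλ/2) = 0.000034
c = 2·arcsin(√a) = 0.011698 rad = 0.6703°
d = R·c = 6371.01 × 0.011698 = 74.5 km

74.5 km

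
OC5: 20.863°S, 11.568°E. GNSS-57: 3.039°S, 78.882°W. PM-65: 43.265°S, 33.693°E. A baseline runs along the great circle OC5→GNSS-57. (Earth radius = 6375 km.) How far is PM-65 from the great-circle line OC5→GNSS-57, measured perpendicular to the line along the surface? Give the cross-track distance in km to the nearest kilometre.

2721 km

δ₁₃ = central angle OC5→PM-65 = 0.506542 rad  (haversine)
θ₁₃ = bearing OC5→PM-65 = 145.577°,  θ₁₂ = bearing OC5→GNSS-57 = 267.000°
dₓₜ = R·arcsin(sin δ₁₃ · sin(θ₁₃ − θ₁₂)) = 6375·arcsin(0.48516·sin(-121.423°)) = -2721.159 km
|dₓₜ| = 2721.159 km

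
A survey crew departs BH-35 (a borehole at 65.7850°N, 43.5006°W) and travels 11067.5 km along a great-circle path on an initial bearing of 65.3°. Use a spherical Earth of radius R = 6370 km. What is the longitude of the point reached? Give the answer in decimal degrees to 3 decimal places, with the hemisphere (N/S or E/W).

72.854°E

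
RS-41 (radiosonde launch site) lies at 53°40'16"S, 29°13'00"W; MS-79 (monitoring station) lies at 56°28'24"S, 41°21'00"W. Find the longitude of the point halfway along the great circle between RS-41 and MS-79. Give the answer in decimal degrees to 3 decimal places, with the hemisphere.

35.070°W

RS-41: φ = -53.67111°, λ = -29.21667°
MS-79: φ = -56.47333°, λ = -41.35000°
Bx = cos φ₂ cos Δλ = 0.539987,  By = cos φ₂ sin Δλ = -0.116092
φₘ = atan2(sin φ₁ + sin φ₂, √((cos φ₁ + Bx)² + By²)) = -55.22294°
λₘ = λ₁ + atan2(By, cos φ₁ + Bx) = -35.07005°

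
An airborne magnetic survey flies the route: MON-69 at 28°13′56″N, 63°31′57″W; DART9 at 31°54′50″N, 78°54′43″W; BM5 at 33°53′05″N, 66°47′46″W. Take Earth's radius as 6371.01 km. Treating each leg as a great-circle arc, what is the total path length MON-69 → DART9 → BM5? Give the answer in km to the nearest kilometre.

MON-69: φ = +28.23222°, λ = -63.53250°
DART9: φ = +31.91389°, λ = -78.91194°
BM5: φ = +33.88472°, λ = -66.79611°
MON-69→DART9: c = 0.240766 rad, d = 1533.92 km
DART9→BM5: c = 0.180734 rad, d = 1151.46 km
Total = 1533.92 + 1151.46 = 2685.38 km

2685 km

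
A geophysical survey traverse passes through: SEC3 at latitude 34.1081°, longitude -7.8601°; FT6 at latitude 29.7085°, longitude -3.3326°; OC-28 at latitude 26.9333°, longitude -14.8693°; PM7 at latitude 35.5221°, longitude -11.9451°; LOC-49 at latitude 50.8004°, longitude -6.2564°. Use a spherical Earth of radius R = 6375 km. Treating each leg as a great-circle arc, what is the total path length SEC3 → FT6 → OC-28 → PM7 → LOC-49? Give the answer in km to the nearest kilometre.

4576 km

SEC3→FT6: c = 0.101934 rad, d = 649.83 km
FT6→OC-28: c = 0.183655 rad, d = 1170.80 km
OC-28→PM7: c = 0.156102 rad, d = 995.15 km
PM7→LOC-49: c = 0.276107 rad, d = 1760.18 km
Total = 649.83 + 1170.80 + 995.15 + 1760.18 = 4575.96 km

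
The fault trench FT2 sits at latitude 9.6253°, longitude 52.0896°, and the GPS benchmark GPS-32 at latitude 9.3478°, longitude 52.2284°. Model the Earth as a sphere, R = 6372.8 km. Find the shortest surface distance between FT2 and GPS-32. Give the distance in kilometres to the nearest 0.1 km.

Δφ = -0.2775°,  Δλ = 0.1388°
a = sin²(Δφ/2) + cos φ₁ cos φ₂ sin²(Δλ/2) = 0.000007
c = 2·arcsin(√a) = 0.005401 rad = 0.3094°
d = R·c = 6372.8 × 0.005401 = 34.4 km

34.4 km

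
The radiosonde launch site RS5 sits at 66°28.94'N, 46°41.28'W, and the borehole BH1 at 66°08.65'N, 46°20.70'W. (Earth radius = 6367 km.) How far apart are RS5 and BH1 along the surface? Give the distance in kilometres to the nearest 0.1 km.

40.6 km

RS5: φ = +66.48233°, λ = -46.68800°
BH1: φ = +66.14417°, λ = -46.34500°
Δφ = -0.3382°,  Δλ = 0.3430°
a = sin²(Δφ/2) + cos φ₁ cos φ₂ sin²(Δλ/2) = 0.000010
c = 2·arcsin(√a) = 0.006373 rad = 0.3652°
d = R·c = 6367 × 0.006373 = 40.6 km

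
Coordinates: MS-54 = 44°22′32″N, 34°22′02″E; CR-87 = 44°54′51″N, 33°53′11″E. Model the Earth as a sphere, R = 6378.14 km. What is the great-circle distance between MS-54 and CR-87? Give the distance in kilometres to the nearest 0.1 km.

71.0 km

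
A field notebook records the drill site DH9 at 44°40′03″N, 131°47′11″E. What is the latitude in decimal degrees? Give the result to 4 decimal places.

44° + 40′/60 + 3″/3600 = 44 + 0.66667 + 0.00083 = 44.6675°

44.6675°N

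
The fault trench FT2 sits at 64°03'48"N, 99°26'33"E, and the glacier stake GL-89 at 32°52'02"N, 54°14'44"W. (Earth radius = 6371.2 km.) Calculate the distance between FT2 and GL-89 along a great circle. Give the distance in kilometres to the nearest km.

FT2: φ = +64.06333°, λ = +99.44250°
GL-89: φ = +32.86722°, λ = -54.24556°
Δφ = -31.1961°,  Δλ = -153.6881°
a = sin²(Δφ/2) + cos φ₁ cos φ₂ sin²(Δλ/2) = 0.420636
c = 2·arcsin(√a) = 1.411395 rad = 80.8669°
d = R·c = 6371.2 × 1.411395 = 8992.3 km

8992 km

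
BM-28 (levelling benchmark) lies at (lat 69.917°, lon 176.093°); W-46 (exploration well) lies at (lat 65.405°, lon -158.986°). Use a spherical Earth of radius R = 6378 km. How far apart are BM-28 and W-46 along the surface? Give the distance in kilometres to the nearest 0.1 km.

Δφ = -4.5120°,  Δλ = 24.9210°
a = sin²(Δφ/2) + cos φ₁ cos φ₂ sin²(Δλ/2) = 0.008203
c = 2·arcsin(√a) = 0.181390 rad = 10.3929°
d = R·c = 6378 × 0.181390 = 1156.9 km

1156.9 km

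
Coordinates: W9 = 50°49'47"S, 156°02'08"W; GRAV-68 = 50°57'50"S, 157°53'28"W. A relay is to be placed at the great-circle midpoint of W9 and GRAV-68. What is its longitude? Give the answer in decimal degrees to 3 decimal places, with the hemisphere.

W9: φ = -50.82972°, λ = -156.03556°
GRAV-68: φ = -50.96389°, λ = -157.89111°
Bx = cos φ₂ cos Δλ = 0.629480,  By = cos φ₂ sin Δλ = -0.020393
φₘ = atan2(sin φ₁ + sin φ₂, √((cos φ₁ + Bx)² + By²)) = -50.90048°
λₘ = λ₁ + atan2(By, cos φ₁ + Bx) = -156.96200°

156.962°W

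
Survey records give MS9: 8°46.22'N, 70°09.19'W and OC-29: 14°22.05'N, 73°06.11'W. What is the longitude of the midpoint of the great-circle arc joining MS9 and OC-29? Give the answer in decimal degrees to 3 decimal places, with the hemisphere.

71.613°W

MS9: φ = +8.77033°, λ = -70.15317°
OC-29: φ = +14.36750°, λ = -73.10183°
Bx = cos φ₂ cos Δλ = 0.967442,  By = cos φ₂ sin Δλ = -0.049832
φₘ = atan2(sin φ₁ + sin φ₂, √((cos φ₁ + Bx)² + By²)) = 11.57264°
λₘ = λ₁ + atan2(By, cos φ₁ + Bx) = -71.61274°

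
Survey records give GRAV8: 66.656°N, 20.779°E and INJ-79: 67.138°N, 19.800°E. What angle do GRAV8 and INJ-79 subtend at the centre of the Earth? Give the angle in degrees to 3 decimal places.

0.616°

Δφ = 0.4820°,  Δλ = -0.9790°
a = sin²(Δφ/2) + cos φ₁ cos φ₂ sin²(Δλ/2) = 0.000029
c = 2·arcsin(√a) = 0.010757 rad = 0.6163°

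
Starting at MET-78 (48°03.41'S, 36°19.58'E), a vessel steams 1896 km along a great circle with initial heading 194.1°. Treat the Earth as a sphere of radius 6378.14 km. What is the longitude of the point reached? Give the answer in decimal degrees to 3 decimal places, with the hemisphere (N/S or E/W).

26.856°E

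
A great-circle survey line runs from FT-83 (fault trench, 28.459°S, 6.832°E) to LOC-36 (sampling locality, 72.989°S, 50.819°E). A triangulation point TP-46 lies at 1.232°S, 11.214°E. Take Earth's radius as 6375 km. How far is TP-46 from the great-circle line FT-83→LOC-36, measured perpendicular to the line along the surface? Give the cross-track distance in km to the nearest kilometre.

δ₁₃ = central angle FT-83→TP-46 = 0.480786 rad  (haversine)
θ₁₃ = bearing FT-83→TP-46 = 9.507°,  θ₁₂ = bearing FT-83→LOC-36 = 164.655°
dₓₜ = R·arcsin(sin δ₁₃ · sin(θ₁₃ − θ₁₂)) = 6375·arcsin(0.46248·sin(-155.147°)) = -1247.062 km
|dₓₜ| = 1247.062 km

1247 km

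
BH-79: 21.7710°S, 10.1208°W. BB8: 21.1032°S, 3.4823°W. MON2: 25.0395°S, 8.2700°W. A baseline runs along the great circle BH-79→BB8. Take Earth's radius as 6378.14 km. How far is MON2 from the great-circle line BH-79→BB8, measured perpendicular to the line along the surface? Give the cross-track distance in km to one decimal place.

379.7 km

δ₁₃ = central angle BH-79→MON2 = 0.064286 rad  (haversine)
θ₁₃ = bearing BH-79→MON2 = 152.903°,  θ₁₂ = bearing BH-79→BB8 = 85.053°
dₓₜ = R·arcsin(sin δ₁₃ · sin(θ₁₃ − θ₁₂)) = 6378.14·arcsin(0.06424·sin(67.850°)) = 379.728 km
|dₓₜ| = 379.728 km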